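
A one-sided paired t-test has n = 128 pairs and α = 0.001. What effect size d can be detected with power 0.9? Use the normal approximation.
d ≈ 0.39

Minimum detectable effect (paired t-test, normal approximation):
d = (z_α + z_β) / √n
d = (3.090 + 1.282) / √128
d = 4.372 / 11.314
d ≈ 0.39

By Cohen's convention (0.2 small / 0.5 medium / 0.8 large): small effect.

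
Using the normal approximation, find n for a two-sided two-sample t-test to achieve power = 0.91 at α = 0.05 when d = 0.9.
n = 27 per group

Sample size formula (two-sample t-test, normal approximation):
n = 2 · ((z_{α/2} + z_β) / d)²

z_{α/2} = 1.960 (for α = 0.05, two-sided)
z_β = 1.341 (for power = 0.91)
d = 0.9

n = 2 · ((1.960 + 1.341) / 0.9)²
n = 2 · (3.668)²
n ≈ 26.91
Round up to the next whole number: n = 27 per group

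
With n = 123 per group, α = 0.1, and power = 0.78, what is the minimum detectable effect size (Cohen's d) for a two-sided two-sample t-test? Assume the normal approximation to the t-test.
d ≈ 0.31

Minimum detectable effect (two-sample t-test, normal approximation):
d = (z_{α/2} + z_β) / √(n/2)
d = (1.645 + 0.772) / √(123/2)
d = 2.417 / 7.842
d ≈ 0.31

By Cohen's convention (0.2 small / 0.5 medium / 0.8 large): small effect.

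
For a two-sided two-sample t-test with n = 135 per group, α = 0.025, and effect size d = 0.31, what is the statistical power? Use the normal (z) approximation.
Power ≈ 0.62

Power calculation (two-sample t-test, normal approximation):
z_β = d · √(n/2) - z_{α/2}
z_β = 0.31 · √(135/2) - 2.241
z_β = 0.31 · 8.216 - 2.241
z_β = 0.306

Power = Φ(z_β) = Φ(0.306) ≈ 0.620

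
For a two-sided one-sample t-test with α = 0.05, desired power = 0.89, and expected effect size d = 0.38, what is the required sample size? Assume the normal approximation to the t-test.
n = 71

Sample size formula (one-sample t-test, normal approximation):
n = ((z_{α/2} + z_β) / d)²

z_{α/2} = 1.960 (for α = 0.05, two-sided)
z_β = 1.227 (for power = 0.89)
d = 0.38

n = ((1.960 + 1.227) / 0.38)²
n = (8.387)²
n ≈ 70.34
Round up to the next whole number: n = 71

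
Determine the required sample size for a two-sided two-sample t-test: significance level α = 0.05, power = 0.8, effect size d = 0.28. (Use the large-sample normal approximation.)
n = 201 per group

Sample size formula (two-sample t-test, normal approximation):
n = 2 · ((z_{α/2} + z_β) / d)²

z_{α/2} = 1.960 (for α = 0.05, two-sided)
z_β = 0.842 (for power = 0.8)
d = 0.28

n = 2 · ((1.960 + 0.842) / 0.28)²
n = 2 · (10.007)²
n ≈ 200.28
Round up to the next whole number: n = 201 per group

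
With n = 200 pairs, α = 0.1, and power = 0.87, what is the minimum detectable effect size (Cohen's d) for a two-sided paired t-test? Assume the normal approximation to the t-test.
d ≈ 0.20

Minimum detectable effect (paired t-test, normal approximation):
d = (z_{α/2} + z_β) / √n
d = (1.645 + 1.126) / √200
d = 2.771 / 14.142
d ≈ 0.20

By Cohen's convention (0.2 small / 0.5 medium / 0.8 large): small effect.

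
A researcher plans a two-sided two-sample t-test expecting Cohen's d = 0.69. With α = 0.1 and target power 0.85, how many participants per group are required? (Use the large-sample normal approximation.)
n = 31 per group

Sample size formula (two-sample t-test, normal approximation):
n = 2 · ((z_{α/2} + z_β) / d)²

z_{α/2} = 1.645 (for α = 0.1, two-sided)
z_β = 1.036 (for power = 0.85)
d = 0.69

n = 2 · ((1.645 + 1.036) / 0.69)²
n = 2 · (3.886)²
n ≈ 30.20
Round up to the next whole number: n = 31 per group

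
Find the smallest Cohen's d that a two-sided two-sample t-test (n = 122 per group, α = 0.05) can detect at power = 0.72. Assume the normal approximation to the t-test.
d ≈ 0.33

Minimum detectable effect (two-sample t-test, normal approximation):
d = (z_{α/2} + z_β) / √(n/2)
d = (1.960 + 0.583) / √(122/2)
d = 2.543 / 7.810
d ≈ 0.33

By Cohen's convention (0.2 small / 0.5 medium / 0.8 large): small effect.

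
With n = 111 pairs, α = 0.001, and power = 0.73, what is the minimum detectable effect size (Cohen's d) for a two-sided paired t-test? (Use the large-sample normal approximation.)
d ≈ 0.37

Minimum detectable effect (paired t-test, normal approximation):
d = (z_{α/2} + z_β) / √n
d = (3.291 + 0.613) / √111
d = 3.903 / 10.536
d ≈ 0.37

By Cohen's convention (0.2 small / 0.5 medium / 0.8 large): small effect.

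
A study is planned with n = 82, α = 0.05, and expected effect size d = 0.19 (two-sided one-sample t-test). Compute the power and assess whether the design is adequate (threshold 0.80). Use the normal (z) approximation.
Power ≈ 0.41; the study is underpowered (power < 0.80)

Power calculation (one-sample t-test, normal approximation):
z_β = d · √n - z_{α/2}
z_β = 0.19 · √82 - 1.960
z_β = 0.19 · 9.055 - 1.960
z_β = -0.239

Power = Φ(z_β) = Φ(-0.239) ≈ 0.405

Effect size d = 0.19 is very small by Cohen's convention (0.2/0.5/0.8).

Threshold: power ≥ 0.80 is conventionally adequate.
Power ≈ 0.41 → the study is underpowered (power < 0.80).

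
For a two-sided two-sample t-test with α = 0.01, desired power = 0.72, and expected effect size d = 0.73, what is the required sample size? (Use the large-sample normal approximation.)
n = 38 per group

Sample size formula (two-sample t-test, normal approximation):
n = 2 · ((z_{α/2} + z_β) / d)²

z_{α/2} = 2.576 (for α = 0.01, two-sided)
z_β = 0.583 (for power = 0.72)
d = 0.73

n = 2 · ((2.576 + 0.583) / 0.73)²
n = 2 · (4.327)²
n ≈ 37.45
Round up to the next whole number: n = 38 per group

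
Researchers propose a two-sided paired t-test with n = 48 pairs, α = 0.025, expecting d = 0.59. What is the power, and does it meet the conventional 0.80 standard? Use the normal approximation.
Power ≈ 0.97; the study is adequately powered (power ≥ 0.80)

Power calculation (paired t-test, normal approximation):
z_β = d · √n - z_{α/2}
z_β = 0.59 · √48 - 2.241
z_β = 0.59 · 6.928 - 2.241
z_β = 1.846

Power = Φ(z_β) = Φ(1.846) ≈ 0.968

Effect size d = 0.59 is medium by Cohen's convention (0.2/0.5/0.8).

Threshold: power ≥ 0.80 is conventionally adequate.
Power ≈ 0.97 → the study is adequately powered (power ≥ 0.80).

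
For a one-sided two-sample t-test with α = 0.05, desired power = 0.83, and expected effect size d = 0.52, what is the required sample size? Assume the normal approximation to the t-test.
n = 50 per group

Sample size formula (two-sample t-test, normal approximation):
n = 2 · ((z_α + z_β) / d)²

z_α = 1.645 (for α = 0.05, one-sided)
z_β = 0.954 (for power = 0.83)
d = 0.52

n = 2 · ((1.645 + 0.954) / 0.52)²
n = 2 · (4.998)²
n ≈ 49.96
Round up to the next whole number: n = 50 per group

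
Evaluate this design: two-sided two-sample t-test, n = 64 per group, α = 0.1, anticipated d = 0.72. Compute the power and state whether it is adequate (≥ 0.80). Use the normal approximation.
Power ≈ 0.99; the study is adequately powered (power ≥ 0.80)

Power calculation (two-sample t-test, normal approximation):
z_β = d · √(n/2) - z_{α/2}
z_β = 0.72 · √(64/2) - 1.645
z_β = 0.72 · 5.657 - 1.645
z_β = 2.428

Power = Φ(z_β) = Φ(2.428) ≈ 0.992

Effect size d = 0.72 is medium by Cohen's convention (0.2/0.5/0.8).

Threshold: power ≥ 0.80 is conventionally adequate.
Power ≈ 0.99 → the study is adequately powered (power ≥ 0.80).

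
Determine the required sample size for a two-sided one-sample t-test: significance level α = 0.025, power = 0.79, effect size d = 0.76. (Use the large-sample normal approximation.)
n = 17

Sample size formula (one-sample t-test, normal approximation):
n = ((z_{α/2} + z_β) / d)²

z_{α/2} = 2.241 (for α = 0.025, two-sided)
z_β = 0.806 (for power = 0.79)
d = 0.76

n = ((2.241 + 0.806) / 0.76)²
n = (4.009)²
n ≈ 16.07
Round up to the next whole number: n = 17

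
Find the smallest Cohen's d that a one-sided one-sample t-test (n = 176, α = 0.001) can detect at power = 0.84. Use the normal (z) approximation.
d ≈ 0.31

Minimum detectable effect (one-sample t-test, normal approximation):
d = (z_α + z_β) / √n
d = (3.090 + 0.994) / √176
d = 4.085 / 13.266
d ≈ 0.31

By Cohen's convention (0.2 small / 0.5 medium / 0.8 large): small effect.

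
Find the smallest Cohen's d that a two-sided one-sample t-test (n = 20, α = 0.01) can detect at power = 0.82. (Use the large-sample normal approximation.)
d ≈ 0.78

Minimum detectable effect (one-sample t-test, normal approximation):
d = (z_{α/2} + z_β) / √n
d = (2.576 + 0.915) / √20
d = 3.491 / 4.472
d ≈ 0.78

By Cohen's convention (0.2 small / 0.5 medium / 0.8 large): medium effect.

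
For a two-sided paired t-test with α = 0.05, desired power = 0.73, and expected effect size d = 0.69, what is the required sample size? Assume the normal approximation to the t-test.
n = 14 pairs

Sample size formula (paired t-test, normal approximation):
n = ((z_{α/2} + z_β) / d)²

z_{α/2} = 1.960 (for α = 0.05, two-sided)
z_β = 0.613 (for power = 0.73)
d = 0.69

n = ((1.960 + 0.613) / 0.69)²
n = (3.729)²
n ≈ 13.91
Round up to the next whole number: n = 14 pairs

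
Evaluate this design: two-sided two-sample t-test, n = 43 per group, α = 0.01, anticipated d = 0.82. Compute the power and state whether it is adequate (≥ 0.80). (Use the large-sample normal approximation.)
Power ≈ 0.89; the study is adequately powered (power ≥ 0.80)

Power calculation (two-sample t-test, normal approximation):
z_β = d · √(n/2) - z_{α/2}
z_β = 0.82 · √(43/2) - 2.576
z_β = 0.82 · 4.637 - 2.576
z_β = 1.226

Power = Φ(z_β) = Φ(1.226) ≈ 0.890

Effect size d = 0.82 is large by Cohen's convention (0.2/0.5/0.8).

Threshold: power ≥ 0.80 is conventionally adequate.
Power ≈ 0.89 → the study is adequately powered (power ≥ 0.80).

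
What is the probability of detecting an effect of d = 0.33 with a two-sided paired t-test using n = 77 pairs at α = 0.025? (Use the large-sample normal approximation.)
Power ≈ 0.74

Power calculation (paired t-test, normal approximation):
z_β = d · √n - z_{α/2}
z_β = 0.33 · √77 - 2.241
z_β = 0.33 · 8.775 - 2.241
z_β = 0.654

Power = Φ(z_β) = Φ(0.654) ≈ 0.744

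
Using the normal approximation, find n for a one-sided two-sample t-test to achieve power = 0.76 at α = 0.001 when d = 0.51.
n = 111 per group

Sample size formula (two-sample t-test, normal approximation):
n = 2 · ((z_α + z_β) / d)²

z_α = 3.090 (for α = 0.001, one-sided)
z_β = 0.706 (for power = 0.76)
d = 0.51

n = 2 · ((3.090 + 0.706) / 0.51)²
n = 2 · (7.443)²
n ≈ 110.80
Round up to the next whole number: n = 111 per group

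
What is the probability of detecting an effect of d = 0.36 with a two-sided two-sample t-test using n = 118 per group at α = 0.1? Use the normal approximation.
Power ≈ 0.87

Power calculation (two-sample t-test, normal approximation):
z_β = d · √(n/2) - z_{α/2}
z_β = 0.36 · √(118/2) - 1.645
z_β = 0.36 · 7.681 - 1.645
z_β = 1.120

Power = Φ(z_β) = Φ(1.120) ≈ 0.869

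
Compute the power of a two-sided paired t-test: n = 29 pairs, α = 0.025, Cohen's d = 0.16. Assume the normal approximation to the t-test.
Power ≈ 0.08

Power calculation (paired t-test, normal approximation):
z_β = d · √n - z_{α/2}
z_β = 0.16 · √29 - 2.241
z_β = 0.16 · 5.385 - 2.241
z_β = -1.380

Power = Φ(z_β) = Φ(-1.380) ≈ 0.084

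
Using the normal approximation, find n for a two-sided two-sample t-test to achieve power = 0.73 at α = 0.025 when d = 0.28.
n = 208 per group

Sample size formula (two-sample t-test, normal approximation):
n = 2 · ((z_{α/2} + z_β) / d)²

z_{α/2} = 2.241 (for α = 0.025, two-sided)
z_β = 0.613 (for power = 0.73)
d = 0.28

n = 2 · ((2.241 + 0.613) / 0.28)²
n = 2 · (10.193)²
n ≈ 207.79
Round up to the next whole number: n = 208 per group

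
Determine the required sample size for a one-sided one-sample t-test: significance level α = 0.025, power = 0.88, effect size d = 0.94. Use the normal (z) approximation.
n = 12

Sample size formula (one-sample t-test, normal approximation):
n = ((z_α + z_β) / d)²

z_α = 1.960 (for α = 0.025, one-sided)
z_β = 1.175 (for power = 0.88)
d = 0.94

n = ((1.960 + 1.175) / 0.94)²
n = (3.335)²
n ≈ 11.12
Round up to the next whole number: n = 12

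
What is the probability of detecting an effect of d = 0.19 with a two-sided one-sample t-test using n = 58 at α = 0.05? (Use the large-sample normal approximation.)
Power ≈ 0.30

Power calculation (one-sample t-test, normal approximation):
z_β = d · √n - z_{α/2}
z_β = 0.19 · √58 - 1.960
z_β = 0.19 · 7.616 - 1.960
z_β = -0.513

Power = Φ(z_β) = Φ(-0.513) ≈ 0.304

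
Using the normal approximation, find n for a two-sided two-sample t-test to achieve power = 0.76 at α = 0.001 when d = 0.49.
n = 134 per group

Sample size formula (two-sample t-test, normal approximation):
n = 2 · ((z_{α/2} + z_β) / d)²

z_{α/2} = 3.291 (for α = 0.001, two-sided)
z_β = 0.706 (for power = 0.76)
d = 0.49

n = 2 · ((3.291 + 0.706) / 0.49)²
n = 2 · (8.157)²
n ≈ 133.07
Round up to the next whole number: n = 134 per group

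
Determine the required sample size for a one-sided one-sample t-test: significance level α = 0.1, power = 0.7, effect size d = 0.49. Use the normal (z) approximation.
n = 14

Sample size formula (one-sample t-test, normal approximation):
n = ((z_α + z_β) / d)²

z_α = 1.282 (for α = 0.1, one-sided)
z_β = 0.524 (for power = 0.7)
d = 0.49

n = ((1.282 + 0.524) / 0.49)²
n = (3.686)²
n ≈ 13.59
Round up to the next whole number: n = 14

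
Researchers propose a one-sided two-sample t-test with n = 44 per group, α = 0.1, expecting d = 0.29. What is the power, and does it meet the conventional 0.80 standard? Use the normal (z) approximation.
Power ≈ 0.53; the study is underpowered (power < 0.80)

Power calculation (two-sample t-test, normal approximation):
z_β = d · √(n/2) - z_α
z_β = 0.29 · √(44/2) - 1.282
z_β = 0.29 · 4.690 - 1.282
z_β = 0.079

Power = Φ(z_β) = Φ(0.079) ≈ 0.531

Effect size d = 0.29 is small by Cohen's convention (0.2/0.5/0.8).

Threshold: power ≥ 0.80 is conventionally adequate.
Power ≈ 0.53 → the study is underpowered (power < 0.80).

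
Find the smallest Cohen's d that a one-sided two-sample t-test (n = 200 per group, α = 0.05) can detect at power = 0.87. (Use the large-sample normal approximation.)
d ≈ 0.28

Minimum detectable effect (two-sample t-test, normal approximation):
d = (z_α + z_β) / √(n/2)
d = (1.645 + 1.126) / √(200/2)
d = 2.771 / 10.000
d ≈ 0.28

By Cohen's convention (0.2 small / 0.5 medium / 0.8 large): small effect.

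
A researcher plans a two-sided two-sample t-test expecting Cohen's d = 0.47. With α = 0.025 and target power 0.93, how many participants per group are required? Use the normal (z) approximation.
n = 126 per group

Sample size formula (two-sample t-test, normal approximation):
n = 2 · ((z_{α/2} + z_β) / d)²

z_{α/2} = 2.241 (for α = 0.025, two-sided)
z_β = 1.476 (for power = 0.93)
d = 0.47

n = 2 · ((2.241 + 1.476) / 0.47)²
n = 2 · (7.909)²
n ≈ 125.10
Round up to the next whole number: n = 126 per group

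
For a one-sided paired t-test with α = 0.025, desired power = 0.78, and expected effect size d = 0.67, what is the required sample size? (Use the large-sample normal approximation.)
n = 17 pairs

Sample size formula (paired t-test, normal approximation):
n = ((z_α + z_β) / d)²

z_α = 1.960 (for α = 0.025, one-sided)
z_β = 0.772 (for power = 0.78)
d = 0.67

n = ((1.960 + 0.772) / 0.67)²
n = (4.078)²
n ≈ 16.63
Round up to the next whole number: n = 17 pairs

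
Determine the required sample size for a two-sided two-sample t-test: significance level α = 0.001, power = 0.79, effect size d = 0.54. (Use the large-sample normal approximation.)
n = 116 per group

Sample size formula (two-sample t-test, normal approximation):
n = 2 · ((z_{α/2} + z_β) / d)²

z_{α/2} = 3.291 (for α = 0.001, two-sided)
z_β = 0.806 (for power = 0.79)
d = 0.54

n = 2 · ((3.291 + 0.806) / 0.54)²
n = 2 · (7.587)²
n ≈ 115.13
Round up to the next whole number: n = 116 per group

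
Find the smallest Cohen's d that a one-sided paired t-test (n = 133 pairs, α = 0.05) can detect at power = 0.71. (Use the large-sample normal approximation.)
d ≈ 0.19

Minimum detectable effect (paired t-test, normal approximation):
d = (z_α + z_β) / √n
d = (1.645 + 0.553) / √133
d = 2.198 / 11.533
d ≈ 0.19

By Cohen's convention (0.2 small / 0.5 medium / 0.8 large): very small effect.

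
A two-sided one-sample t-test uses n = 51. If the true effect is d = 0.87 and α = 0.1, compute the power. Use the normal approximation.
Power ≈ 1.00

Power calculation (one-sample t-test, normal approximation):
z_β = d · √n - z_{α/2}
z_β = 0.87 · √51 - 1.645
z_β = 0.87 · 7.141 - 1.645
z_β = 4.568

Power = Φ(z_β) = Φ(4.568) ≈ 1.000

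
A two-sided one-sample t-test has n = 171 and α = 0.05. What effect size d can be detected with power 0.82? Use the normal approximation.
d ≈ 0.22

Minimum detectable effect (one-sample t-test, normal approximation):
d = (z_{α/2} + z_β) / √n
d = (1.960 + 0.915) / √171
d = 2.875 / 13.077
d ≈ 0.22

By Cohen's convention (0.2 small / 0.5 medium / 0.8 large): small effect.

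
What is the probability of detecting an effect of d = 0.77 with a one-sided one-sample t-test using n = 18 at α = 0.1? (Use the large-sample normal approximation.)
Power ≈ 0.98

Power calculation (one-sample t-test, normal approximation):
z_β = d · √n - z_α
z_β = 0.77 · √18 - 1.282
z_β = 0.77 · 4.243 - 1.282
z_β = 1.985

Power = Φ(z_β) = Φ(1.985) ≈ 0.976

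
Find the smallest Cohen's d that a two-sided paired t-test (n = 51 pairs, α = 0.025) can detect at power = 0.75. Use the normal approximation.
d ≈ 0.41

Minimum detectable effect (paired t-test, normal approximation):
d = (z_{α/2} + z_β) / √n
d = (2.241 + 0.674) / √51
d = 2.916 / 7.141
d ≈ 0.41

By Cohen's convention (0.2 small / 0.5 medium / 0.8 large): small effect.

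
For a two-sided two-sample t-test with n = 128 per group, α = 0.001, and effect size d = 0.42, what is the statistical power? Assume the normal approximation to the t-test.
Power ≈ 0.53

Power calculation (two-sample t-test, normal approximation):
z_β = d · √(n/2) - z_{α/2}
z_β = 0.42 · √(128/2) - 3.291
z_β = 0.42 · 8.000 - 3.291
z_β = 0.069

Power = Φ(z_β) = Φ(0.069) ≈ 0.528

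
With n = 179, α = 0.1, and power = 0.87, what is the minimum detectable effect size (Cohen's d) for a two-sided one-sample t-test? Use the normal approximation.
d ≈ 0.21

Minimum detectable effect (one-sample t-test, normal approximation):
d = (z_{α/2} + z_β) / √n
d = (1.645 + 1.126) / √179
d = 2.771 / 13.379
d ≈ 0.21

By Cohen's convention (0.2 small / 0.5 medium / 0.8 large): small effect.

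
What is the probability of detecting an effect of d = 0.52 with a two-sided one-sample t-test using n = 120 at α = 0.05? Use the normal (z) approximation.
Power ≈ 1.00

Power calculation (one-sample t-test, normal approximation):
z_β = d · √n - z_{α/2}
z_β = 0.52 · √120 - 1.960
z_β = 0.52 · 10.954 - 1.960
z_β = 3.736

Power = Φ(z_β) = Φ(3.736) ≈ 1.000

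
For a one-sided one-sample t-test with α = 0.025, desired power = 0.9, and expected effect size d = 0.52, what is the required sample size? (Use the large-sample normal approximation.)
n = 39

Sample size formula (one-sample t-test, normal approximation):
n = ((z_α + z_β) / d)²

z_α = 1.960 (for α = 0.025, one-sided)
z_β = 1.282 (for power = 0.9)
d = 0.52

n = ((1.960 + 1.282) / 0.52)²
n = (6.235)²
n ≈ 38.88
Round up to the next whole number: n = 39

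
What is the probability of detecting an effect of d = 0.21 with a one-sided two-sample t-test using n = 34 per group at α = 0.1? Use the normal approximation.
Power ≈ 0.34

Power calculation (two-sample t-test, normal approximation):
z_β = d · √(n/2) - z_α
z_β = 0.21 · √(34/2) - 1.282
z_β = 0.21 · 4.123 - 1.282
z_β = -0.416

Power = Φ(z_β) = Φ(-0.416) ≈ 0.339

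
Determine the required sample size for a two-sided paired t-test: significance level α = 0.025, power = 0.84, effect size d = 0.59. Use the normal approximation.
n = 31 pairs

Sample size formula (paired t-test, normal approximation):
n = ((z_{α/2} + z_β) / d)²

z_{α/2} = 2.241 (for α = 0.025, two-sided)
z_β = 0.994 (for power = 0.84)
d = 0.59

n = ((2.241 + 0.994) / 0.59)²
n = (5.483)²
n ≈ 30.06
Round up to the next whole number: n = 31 pairs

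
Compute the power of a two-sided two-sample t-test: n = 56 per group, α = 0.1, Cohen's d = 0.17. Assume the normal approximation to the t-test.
Power ≈ 0.23

Power calculation (two-sample t-test, normal approximation):
z_β = d · √(n/2) - z_{α/2}
z_β = 0.17 · √(56/2) - 1.645
z_β = 0.17 · 5.292 - 1.645
z_β = -0.745

Power = Φ(z_β) = Φ(-0.745) ≈ 0.228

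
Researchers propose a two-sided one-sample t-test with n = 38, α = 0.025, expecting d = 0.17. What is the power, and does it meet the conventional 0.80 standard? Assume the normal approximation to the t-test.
Power ≈ 0.12; the study is underpowered (power < 0.80)

Power calculation (one-sample t-test, normal approximation):
z_β = d · √n - z_{α/2}
z_β = 0.17 · √38 - 2.241
z_β = 0.17 · 6.164 - 2.241
z_β = -1.193

Power = Φ(z_β) = Φ(-1.193) ≈ 0.116

Effect size d = 0.17 is very small by Cohen's convention (0.2/0.5/0.8).

Threshold: power ≥ 0.80 is conventionally adequate.
Power ≈ 0.12 → the study is underpowered (power < 0.80).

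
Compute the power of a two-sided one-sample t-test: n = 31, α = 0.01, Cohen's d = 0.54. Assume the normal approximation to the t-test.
Power ≈ 0.67

Power calculation (one-sample t-test, normal approximation):
z_β = d · √n - z_{α/2}
z_β = 0.54 · √31 - 2.576
z_β = 0.54 · 5.568 - 2.576
z_β = 0.431

Power = Φ(z_β) = Φ(0.431) ≈ 0.667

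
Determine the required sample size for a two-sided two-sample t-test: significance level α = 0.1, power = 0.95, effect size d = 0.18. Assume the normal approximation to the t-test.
n = 669 per group

Sample size formula (two-sample t-test, normal approximation):
n = 2 · ((z_{α/2} + z_β) / d)²

z_{α/2} = 1.645 (for α = 0.1, two-sided)
z_β = 1.645 (for power = 0.95)
d = 0.18

n = 2 · ((1.645 + 1.645) / 0.18)²
n = 2 · (18.278)²
n ≈ 668.17
Round up to the next whole number: n = 669 per group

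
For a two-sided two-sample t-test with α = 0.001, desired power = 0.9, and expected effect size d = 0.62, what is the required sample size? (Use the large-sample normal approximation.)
n = 109 per group

Sample size formula (two-sample t-test, normal approximation):
n = 2 · ((z_{α/2} + z_β) / d)²

z_{α/2} = 3.291 (for α = 0.001, two-sided)
z_β = 1.282 (for power = 0.9)
d = 0.62

n = 2 · ((3.291 + 1.282) / 0.62)²
n = 2 · (7.376)²
n ≈ 108.81
Round up to the next whole number: n = 109 per group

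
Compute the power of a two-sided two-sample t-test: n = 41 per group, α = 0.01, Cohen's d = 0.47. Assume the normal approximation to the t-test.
Power ≈ 0.33

Power calculation (two-sample t-test, normal approximation):
z_β = d · √(n/2) - z_{α/2}
z_β = 0.47 · √(41/2) - 2.576
z_β = 0.47 · 4.528 - 2.576
z_β = -0.448

Power = Φ(z_β) = Φ(-0.448) ≈ 0.327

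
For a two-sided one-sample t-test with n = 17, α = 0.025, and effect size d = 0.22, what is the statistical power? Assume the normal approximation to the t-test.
Power ≈ 0.09

Power calculation (one-sample t-test, normal approximation):
z_β = d · √n - z_{α/2}
z_β = 0.22 · √17 - 2.241
z_β = 0.22 · 4.123 - 2.241
z_β = -1.334

Power = Φ(z_β) = Φ(-1.334) ≈ 0.091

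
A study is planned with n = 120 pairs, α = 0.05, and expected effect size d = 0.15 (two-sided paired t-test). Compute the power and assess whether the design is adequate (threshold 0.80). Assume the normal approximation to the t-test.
Power ≈ 0.38; the study is underpowered (power < 0.80)

Power calculation (paired t-test, normal approximation):
z_β = d · √n - z_{α/2}
z_β = 0.15 · √120 - 1.960
z_β = 0.15 · 10.954 - 1.960
z_β = -0.317

Power = Φ(z_β) = Φ(-0.317) ≈ 0.376

Effect size d = 0.15 is very small by Cohen's convention (0.2/0.5/0.8).

Threshold: power ≥ 0.80 is conventionally adequate.
Power ≈ 0.38 → the study is underpowered (power < 0.80).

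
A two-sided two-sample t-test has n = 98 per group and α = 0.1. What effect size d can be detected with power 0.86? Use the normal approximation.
d ≈ 0.39

Minimum detectable effect (two-sample t-test, normal approximation):
d = (z_{α/2} + z_β) / √(n/2)
d = (1.645 + 1.080) / √(98/2)
d = 2.725 / 7.000
d ≈ 0.39

By Cohen's convention (0.2 small / 0.5 medium / 0.8 large): small effect.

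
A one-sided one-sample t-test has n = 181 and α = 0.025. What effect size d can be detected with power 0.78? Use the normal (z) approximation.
d ≈ 0.20

Minimum detectable effect (one-sample t-test, normal approximation):
d = (z_α + z_β) / √n
d = (1.960 + 0.772) / √181
d = 2.732 / 13.454
d ≈ 0.20

By Cohen's convention (0.2 small / 0.5 medium / 0.8 large): small effect.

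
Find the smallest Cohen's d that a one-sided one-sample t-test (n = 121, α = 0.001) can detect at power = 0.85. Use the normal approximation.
d ≈ 0.38

Minimum detectable effect (one-sample t-test, normal approximation):
d = (z_α + z_β) / √n
d = (3.090 + 1.036) / √121
d = 4.127 / 11.000
d ≈ 0.38

By Cohen's convention (0.2 small / 0.5 medium / 0.8 large): small effect.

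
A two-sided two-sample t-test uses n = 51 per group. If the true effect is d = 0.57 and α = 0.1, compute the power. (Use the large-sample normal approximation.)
Power ≈ 0.89

Power calculation (two-sample t-test, normal approximation):
z_β = d · √(n/2) - z_{α/2}
z_β = 0.57 · √(51/2) - 1.645
z_β = 0.57 · 5.050 - 1.645
z_β = 1.234

Power = Φ(z_β) = Φ(1.234) ≈ 0.891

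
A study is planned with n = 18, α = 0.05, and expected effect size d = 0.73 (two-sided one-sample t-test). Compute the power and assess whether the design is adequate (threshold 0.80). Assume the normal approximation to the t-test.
Power ≈ 0.87; the study is adequately powered (power ≥ 0.80)

Power calculation (one-sample t-test, normal approximation):
z_β = d · √n - z_{α/2}
z_β = 0.73 · √18 - 1.960
z_β = 0.73 · 4.243 - 1.960
z_β = 1.137

Power = Φ(z_β) = Φ(1.137) ≈ 0.872

Effect size d = 0.73 is medium by Cohen's convention (0.2/0.5/0.8).

Threshold: power ≥ 0.80 is conventionally adequate.
Power ≈ 0.87 → the study is adequately powered (power ≥ 0.80).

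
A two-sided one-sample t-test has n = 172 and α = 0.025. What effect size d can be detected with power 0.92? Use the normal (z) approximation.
d ≈ 0.28

Minimum detectable effect (one-sample t-test, normal approximation):
d = (z_{α/2} + z_β) / √n
d = (2.241 + 1.405) / √172
d = 3.646 / 13.115
d ≈ 0.28

By Cohen's convention (0.2 small / 0.5 medium / 0.8 large): small effect.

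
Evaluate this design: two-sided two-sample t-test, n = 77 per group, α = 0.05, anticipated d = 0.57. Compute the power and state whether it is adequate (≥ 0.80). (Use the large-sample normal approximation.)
Power ≈ 0.94; the study is adequately powered (power ≥ 0.80)

Power calculation (two-sample t-test, normal approximation):
z_β = d · √(n/2) - z_{α/2}
z_β = 0.57 · √(77/2) - 1.960
z_β = 0.57 · 6.205 - 1.960
z_β = 1.577

Power = Φ(z_β) = Φ(1.577) ≈ 0.943

Effect size d = 0.57 is medium by Cohen's convention (0.2/0.5/0.8).

Threshold: power ≥ 0.80 is conventionally adequate.
Power ≈ 0.94 → the study is adequately powered (power ≥ 0.80).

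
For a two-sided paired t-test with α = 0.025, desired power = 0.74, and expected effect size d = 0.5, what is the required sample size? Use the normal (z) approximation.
n = 34 pairs

Sample size formula (paired t-test, normal approximation):
n = ((z_{α/2} + z_β) / d)²

z_{α/2} = 2.241 (for α = 0.025, two-sided)
z_β = 0.643 (for power = 0.74)
d = 0.5

n = ((2.241 + 0.643) / 0.5)²
n = (5.768)²
n ≈ 33.27
Round up to the next whole number: n = 34 pairs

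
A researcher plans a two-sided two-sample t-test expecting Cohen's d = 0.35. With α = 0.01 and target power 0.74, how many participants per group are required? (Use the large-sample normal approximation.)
n = 170 per group

Sample size formula (two-sample t-test, normal approximation):
n = 2 · ((z_{α/2} + z_β) / d)²

z_{α/2} = 2.576 (for α = 0.01, two-sided)
z_β = 0.643 (for power = 0.74)
d = 0.35

n = 2 · ((2.576 + 0.643) / 0.35)²
n = 2 · (9.197)²
n ≈ 169.17
Round up to the next whole number: n = 170 per group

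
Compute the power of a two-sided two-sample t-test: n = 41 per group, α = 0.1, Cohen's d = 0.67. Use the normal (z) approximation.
Power ≈ 0.92

Power calculation (two-sample t-test, normal approximation):
z_β = d · √(n/2) - z_{α/2}
z_β = 0.67 · √(41/2) - 1.645
z_β = 0.67 · 4.528 - 1.645
z_β = 1.389

Power = Φ(z_β) = Φ(1.389) ≈ 0.918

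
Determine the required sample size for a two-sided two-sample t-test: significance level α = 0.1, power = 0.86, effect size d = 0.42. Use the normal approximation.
n = 85 per group

Sample size formula (two-sample t-test, normal approximation):
n = 2 · ((z_{α/2} + z_β) / d)²

z_{α/2} = 1.645 (for α = 0.1, two-sided)
z_β = 1.080 (for power = 0.86)
d = 0.42

n = 2 · ((1.645 + 1.080) / 0.42)²
n = 2 · (6.488)²
n ≈ 84.19
Round up to the next whole number: n = 85 per group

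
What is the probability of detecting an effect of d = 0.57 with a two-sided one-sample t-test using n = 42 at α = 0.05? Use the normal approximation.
Power ≈ 0.96

Power calculation (one-sample t-test, normal approximation):
z_β = d · √n - z_{α/2}
z_β = 0.57 · √42 - 1.960
z_β = 0.57 · 6.481 - 1.960
z_β = 1.734

Power = Φ(z_β) = Φ(1.734) ≈ 0.959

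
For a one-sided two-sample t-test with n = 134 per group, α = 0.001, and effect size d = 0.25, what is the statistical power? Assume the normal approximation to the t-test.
Power ≈ 0.15

Power calculation (two-sample t-test, normal approximation):
z_β = d · √(n/2) - z_α
z_β = 0.25 · √(134/2) - 3.090
z_β = 0.25 · 8.185 - 3.090
z_β = -1.044

Power = Φ(z_β) = Φ(-1.044) ≈ 0.148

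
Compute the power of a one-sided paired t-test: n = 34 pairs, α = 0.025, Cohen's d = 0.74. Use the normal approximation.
Power ≈ 0.99

Power calculation (paired t-test, normal approximation):
z_β = d · √n - z_α
z_β = 0.74 · √34 - 1.960
z_β = 0.74 · 5.831 - 1.960
z_β = 2.355

Power = Φ(z_β) = Φ(2.355) ≈ 0.991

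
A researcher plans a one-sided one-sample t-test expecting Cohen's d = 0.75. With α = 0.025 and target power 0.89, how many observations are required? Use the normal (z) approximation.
n = 19

Sample size formula (one-sample t-test, normal approximation):
n = ((z_α + z_β) / d)²

z_α = 1.960 (for α = 0.025, one-sided)
z_β = 1.227 (for power = 0.89)
d = 0.75

n = ((1.960 + 1.227) / 0.75)²
n = (4.249)²
n ≈ 18.05
Round up to the next whole number: n = 19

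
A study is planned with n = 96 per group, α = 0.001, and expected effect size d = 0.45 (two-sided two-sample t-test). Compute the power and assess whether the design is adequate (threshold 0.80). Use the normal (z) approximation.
Power ≈ 0.43; the study is underpowered (power < 0.80)

Power calculation (two-sample t-test, normal approximation):
z_β = d · √(n/2) - z_{α/2}
z_β = 0.45 · √(96/2) - 3.291
z_β = 0.45 · 6.928 - 3.291
z_β = -0.173

Power = Φ(z_β) = Φ(-0.173) ≈ 0.431

Effect size d = 0.45 is small by Cohen's convention (0.2/0.5/0.8).

Threshold: power ≥ 0.80 is conventionally adequate.
Power ≈ 0.43 → the study is underpowered (power < 0.80).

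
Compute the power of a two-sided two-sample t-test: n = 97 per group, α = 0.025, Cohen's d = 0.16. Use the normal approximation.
Power ≈ 0.13

Power calculation (two-sample t-test, normal approximation):
z_β = d · √(n/2) - z_{α/2}
z_β = 0.16 · √(97/2) - 2.241
z_β = 0.16 · 6.964 - 2.241
z_β = -1.127

Power = Φ(z_β) = Φ(-1.127) ≈ 0.130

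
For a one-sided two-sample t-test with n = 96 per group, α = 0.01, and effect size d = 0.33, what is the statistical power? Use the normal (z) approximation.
Power ≈ 0.48

Power calculation (two-sample t-test, normal approximation):
z_β = d · √(n/2) - z_α
z_β = 0.33 · √(96/2) - 2.326
z_β = 0.33 · 6.928 - 2.326
z_β = -0.040

Power = Φ(z_β) = Φ(-0.040) ≈ 0.484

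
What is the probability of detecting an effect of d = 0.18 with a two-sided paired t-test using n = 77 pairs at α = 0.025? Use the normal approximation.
Power ≈ 0.25

Power calculation (paired t-test, normal approximation):
z_β = d · √n - z_{α/2}
z_β = 0.18 · √77 - 2.241
z_β = 0.18 · 8.775 - 2.241
z_β = -0.662

Power = Φ(z_β) = Φ(-0.662) ≈ 0.254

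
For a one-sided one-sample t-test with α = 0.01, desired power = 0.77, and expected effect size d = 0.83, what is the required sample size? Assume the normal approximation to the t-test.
n = 14

Sample size formula (one-sample t-test, normal approximation):
n = ((z_α + z_β) / d)²

z_α = 2.326 (for α = 0.01, one-sided)
z_β = 0.739 (for power = 0.77)
d = 0.83

n = ((2.326 + 0.739) / 0.83)²
n = (3.693)²
n ≈ 13.64
Round up to the next whole number: n = 14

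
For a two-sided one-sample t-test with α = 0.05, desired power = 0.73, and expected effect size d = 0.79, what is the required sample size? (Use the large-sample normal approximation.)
n = 11

Sample size formula (one-sample t-test, normal approximation):
n = ((z_{α/2} + z_β) / d)²

z_{α/2} = 1.960 (for α = 0.05, two-sided)
z_β = 0.613 (for power = 0.73)
d = 0.79

n = ((1.960 + 0.613) / 0.79)²
n = (3.257)²
n ≈ 10.61
Round up to the next whole number: n = 11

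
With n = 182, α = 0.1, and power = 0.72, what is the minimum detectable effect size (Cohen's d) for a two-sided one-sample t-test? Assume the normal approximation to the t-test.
d ≈ 0.17

Minimum detectable effect (one-sample t-test, normal approximation):
d = (z_{α/2} + z_β) / √n
d = (1.645 + 0.583) / √182
d = 2.228 / 13.491
d ≈ 0.17

By Cohen's convention (0.2 small / 0.5 medium / 0.8 large): very small effect.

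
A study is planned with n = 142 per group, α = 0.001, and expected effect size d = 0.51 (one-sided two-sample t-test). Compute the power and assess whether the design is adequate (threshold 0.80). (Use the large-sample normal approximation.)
Power ≈ 0.89; the study is adequately powered (power ≥ 0.80)

Power calculation (two-sample t-test, normal approximation):
z_β = d · √(n/2) - z_α
z_β = 0.51 · √(142/2) - 3.090
z_β = 0.51 · 8.426 - 3.090
z_β = 1.207

Power = Φ(z_β) = Φ(1.207) ≈ 0.886

Effect size d = 0.51 is medium by Cohen's convention (0.2/0.5/0.8).

Threshold: power ≥ 0.80 is conventionally adequate.
Power ≈ 0.89 → the study is adequately powered (power ≥ 0.80).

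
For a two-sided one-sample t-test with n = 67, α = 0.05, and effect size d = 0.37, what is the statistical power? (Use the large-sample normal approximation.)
Power ≈ 0.86

Power calculation (one-sample t-test, normal approximation):
z_β = d · √n - z_{α/2}
z_β = 0.37 · √67 - 1.960
z_β = 0.37 · 8.185 - 1.960
z_β = 1.069

Power = Φ(z_β) = Φ(1.069) ≈ 0.857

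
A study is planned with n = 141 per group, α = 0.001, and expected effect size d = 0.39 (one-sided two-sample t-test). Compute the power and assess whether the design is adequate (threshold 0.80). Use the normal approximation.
Power ≈ 0.57; the study is underpowered (power < 0.80)

Power calculation (two-sample t-test, normal approximation):
z_β = d · √(n/2) - z_α
z_β = 0.39 · √(141/2) - 3.090
z_β = 0.39 · 8.396 - 3.090
z_β = 0.184

Power = Φ(z_β) = Φ(0.184) ≈ 0.573

Effect size d = 0.39 is small by Cohen's convention (0.2/0.5/0.8).

Threshold: power ≥ 0.80 is conventionally adequate.
Power ≈ 0.57 → the study is underpowered (power < 0.80).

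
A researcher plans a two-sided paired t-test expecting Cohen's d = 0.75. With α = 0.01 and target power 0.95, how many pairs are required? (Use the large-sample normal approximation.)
n = 32 pairs

Sample size formula (paired t-test, normal approximation):
n = ((z_{α/2} + z_β) / d)²

z_{α/2} = 2.576 (for α = 0.01, two-sided)
z_β = 1.645 (for power = 0.95)
d = 0.75

n = ((2.576 + 1.645) / 0.75)²
n = (5.628)²
n ≈ 31.67
Round up to the next whole number: n = 32 pairs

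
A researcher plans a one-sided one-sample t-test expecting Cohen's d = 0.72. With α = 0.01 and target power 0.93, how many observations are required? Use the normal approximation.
n = 28

Sample size formula (one-sample t-test, normal approximation):
n = ((z_α + z_β) / d)²

z_α = 2.326 (for α = 0.01, one-sided)
z_β = 1.476 (for power = 0.93)
d = 0.72

n = ((2.326 + 1.476) / 0.72)²
n = (5.281)²
n ≈ 27.89
Round up to the next whole number: n = 28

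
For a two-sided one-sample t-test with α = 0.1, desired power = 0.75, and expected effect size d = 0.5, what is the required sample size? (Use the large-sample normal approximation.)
n = 22

Sample size formula (one-sample t-test, normal approximation):
n = ((z_{α/2} + z_β) / d)²

z_{α/2} = 1.645 (for α = 0.1, two-sided)
z_β = 0.674 (for power = 0.75)
d = 0.5

n = ((1.645 + 0.674) / 0.5)²
n = (4.638)²
n ≈ 21.51
Round up to the next whole number: n = 22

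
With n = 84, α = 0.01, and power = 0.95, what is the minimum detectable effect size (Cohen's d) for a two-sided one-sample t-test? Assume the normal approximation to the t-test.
d ≈ 0.46

Minimum detectable effect (one-sample t-test, normal approximation):
d = (z_{α/2} + z_β) / √n
d = (2.576 + 1.645) / √84
d = 4.221 / 9.165
d ≈ 0.46

By Cohen's convention (0.2 small / 0.5 medium / 0.8 large): small effect.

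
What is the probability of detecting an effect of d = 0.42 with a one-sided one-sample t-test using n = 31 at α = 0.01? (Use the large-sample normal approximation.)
Power ≈ 0.50

Power calculation (one-sample t-test, normal approximation):
z_β = d · √n - z_α
z_β = 0.42 · √31 - 2.326
z_β = 0.42 · 5.568 - 2.326
z_β = 0.012

Power = Φ(z_β) = Φ(0.012) ≈ 0.505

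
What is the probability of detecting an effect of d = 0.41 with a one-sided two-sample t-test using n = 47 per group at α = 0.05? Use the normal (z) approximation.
Power ≈ 0.63

Power calculation (two-sample t-test, normal approximation):
z_β = d · √(n/2) - z_α
z_β = 0.41 · √(47/2) - 1.645
z_β = 0.41 · 4.848 - 1.645
z_β = 0.343

Power = Φ(z_β) = Φ(0.343) ≈ 0.634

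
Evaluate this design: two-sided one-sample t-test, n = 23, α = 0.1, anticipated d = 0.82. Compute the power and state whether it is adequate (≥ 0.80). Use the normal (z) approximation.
Power ≈ 0.99; the study is adequately powered (power ≥ 0.80)

Power calculation (one-sample t-test, normal approximation):
z_β = d · √n - z_{α/2}
z_β = 0.82 · √23 - 1.645
z_β = 0.82 · 4.796 - 1.645
z_β = 2.288

Power = Φ(z_β) = Φ(2.288) ≈ 0.989

Effect size d = 0.82 is large by Cohen's convention (0.2/0.5/0.8).

Threshold: power ≥ 0.80 is conventionally adequate.
Power ≈ 0.99 → the study is adequately powered (power ≥ 0.80).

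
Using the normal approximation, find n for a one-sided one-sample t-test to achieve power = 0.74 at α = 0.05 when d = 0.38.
n = 37

Sample size formula (one-sample t-test, normal approximation):
n = ((z_α + z_β) / d)²

z_α = 1.645 (for α = 0.05, one-sided)
z_β = 0.643 (for power = 0.74)
d = 0.38

n = ((1.645 + 0.643) / 0.38)²
n = (6.021)²
n ≈ 36.25
Round up to the next whole number: n = 37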